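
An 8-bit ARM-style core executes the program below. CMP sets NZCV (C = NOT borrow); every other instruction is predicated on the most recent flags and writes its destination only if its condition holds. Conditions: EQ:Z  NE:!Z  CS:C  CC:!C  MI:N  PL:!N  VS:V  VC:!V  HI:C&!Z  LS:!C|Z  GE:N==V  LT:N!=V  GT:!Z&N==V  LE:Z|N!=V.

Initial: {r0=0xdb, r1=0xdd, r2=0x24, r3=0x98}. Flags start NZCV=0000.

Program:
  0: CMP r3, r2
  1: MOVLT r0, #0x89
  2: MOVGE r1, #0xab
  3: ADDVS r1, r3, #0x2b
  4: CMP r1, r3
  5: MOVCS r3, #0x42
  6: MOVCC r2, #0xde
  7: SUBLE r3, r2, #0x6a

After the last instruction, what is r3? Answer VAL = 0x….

[0] flags=0011 → (cmp)
[1] flags=0011 LT?T → r0=0x89
[2] flags=0011 GE?F → skip
[3] flags=0011 VS?T → r1=0xc3
[4] flags=0010 → (cmp)
[5] flags=0010 CS?T → r3=0x42
[6] flags=0010 CC?F → skip
[7] flags=0010 LE?F → skip

VAL = 0x42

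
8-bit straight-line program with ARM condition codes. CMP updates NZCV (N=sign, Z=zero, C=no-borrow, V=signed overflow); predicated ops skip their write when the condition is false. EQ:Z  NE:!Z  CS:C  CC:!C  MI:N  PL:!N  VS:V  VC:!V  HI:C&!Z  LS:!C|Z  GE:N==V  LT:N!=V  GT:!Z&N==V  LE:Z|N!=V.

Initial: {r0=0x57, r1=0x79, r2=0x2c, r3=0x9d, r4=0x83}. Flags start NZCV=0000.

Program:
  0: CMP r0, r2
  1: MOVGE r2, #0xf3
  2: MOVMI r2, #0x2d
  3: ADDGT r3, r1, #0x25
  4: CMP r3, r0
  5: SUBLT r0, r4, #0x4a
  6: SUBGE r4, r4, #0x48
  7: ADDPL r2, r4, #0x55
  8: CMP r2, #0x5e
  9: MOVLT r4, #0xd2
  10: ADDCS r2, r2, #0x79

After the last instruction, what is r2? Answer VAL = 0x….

VAL = 0x51

[0] flags=0010 → (cmp)
[1] flags=0010 GE?T → r2=0xf3
[2] flags=0010 MI?F → skip
[3] flags=0010 GT?T → r3=0x9e
[4] flags=0011 → (cmp)
[5] flags=0011 LT?T → r0=0x39
[6] flags=0011 GE?F → skip
[7] flags=0011 PL?T → r2=0xd8
[8] flags=0011 → (cmp)
[9] flags=0011 LT?T → r4=0xd2
[10] flags=0011 CS?T → r2=0x51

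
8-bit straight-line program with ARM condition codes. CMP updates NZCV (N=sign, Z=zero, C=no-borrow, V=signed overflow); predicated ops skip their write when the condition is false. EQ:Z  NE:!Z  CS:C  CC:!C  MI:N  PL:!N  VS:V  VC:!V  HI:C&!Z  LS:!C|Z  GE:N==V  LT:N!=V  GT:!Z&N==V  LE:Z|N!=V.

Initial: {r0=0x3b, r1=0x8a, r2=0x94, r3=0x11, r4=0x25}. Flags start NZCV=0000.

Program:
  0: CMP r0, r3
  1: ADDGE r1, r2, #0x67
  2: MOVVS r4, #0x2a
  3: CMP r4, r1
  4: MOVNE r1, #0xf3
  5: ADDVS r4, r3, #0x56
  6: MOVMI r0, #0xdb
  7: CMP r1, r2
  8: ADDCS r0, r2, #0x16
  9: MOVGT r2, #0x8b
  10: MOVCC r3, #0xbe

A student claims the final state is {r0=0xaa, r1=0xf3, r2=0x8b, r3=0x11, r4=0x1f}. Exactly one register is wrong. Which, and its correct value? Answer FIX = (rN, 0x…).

0: ✓ CMP  NZCV=0010
1: ✓ ADDGE  r1←0xfb
2: · MOVVS
3: ✓ CMP  NZCV=0000
4: ✓ MOVNE  r1←0xf3
5: · ADDVS
6: · MOVMI
7: ✓ CMP  NZCV=0010
8: ✓ ADDCS  r0←0xaa
9: ✓ MOVGT  r2←0x8b
10: · MOVCC

FIX = (r4, 0x25)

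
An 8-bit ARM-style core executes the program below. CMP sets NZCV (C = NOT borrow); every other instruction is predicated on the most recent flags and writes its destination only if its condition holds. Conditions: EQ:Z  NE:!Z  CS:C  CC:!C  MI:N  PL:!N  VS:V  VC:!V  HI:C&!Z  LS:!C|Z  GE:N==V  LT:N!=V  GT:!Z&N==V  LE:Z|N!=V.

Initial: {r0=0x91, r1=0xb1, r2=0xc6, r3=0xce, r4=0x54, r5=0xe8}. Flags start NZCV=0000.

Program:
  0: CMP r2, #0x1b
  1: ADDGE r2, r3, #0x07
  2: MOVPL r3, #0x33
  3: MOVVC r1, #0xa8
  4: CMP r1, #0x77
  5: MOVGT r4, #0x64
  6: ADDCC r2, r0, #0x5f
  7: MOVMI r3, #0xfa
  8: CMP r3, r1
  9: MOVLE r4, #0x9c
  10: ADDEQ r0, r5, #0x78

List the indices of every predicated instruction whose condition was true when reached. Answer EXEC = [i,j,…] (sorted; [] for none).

EXEC = [3]

0: ✓ CMP  NZCV=1010
1: · ADDGE
2: · MOVPL
3: ✓ MOVVC  r1←0xa8
4: ✓ CMP  NZCV=0011
5: · MOVGT
6: · ADDCC
7: · MOVMI
8: ✓ CMP  NZCV=0010
9: · MOVLE
10: · ADDEQ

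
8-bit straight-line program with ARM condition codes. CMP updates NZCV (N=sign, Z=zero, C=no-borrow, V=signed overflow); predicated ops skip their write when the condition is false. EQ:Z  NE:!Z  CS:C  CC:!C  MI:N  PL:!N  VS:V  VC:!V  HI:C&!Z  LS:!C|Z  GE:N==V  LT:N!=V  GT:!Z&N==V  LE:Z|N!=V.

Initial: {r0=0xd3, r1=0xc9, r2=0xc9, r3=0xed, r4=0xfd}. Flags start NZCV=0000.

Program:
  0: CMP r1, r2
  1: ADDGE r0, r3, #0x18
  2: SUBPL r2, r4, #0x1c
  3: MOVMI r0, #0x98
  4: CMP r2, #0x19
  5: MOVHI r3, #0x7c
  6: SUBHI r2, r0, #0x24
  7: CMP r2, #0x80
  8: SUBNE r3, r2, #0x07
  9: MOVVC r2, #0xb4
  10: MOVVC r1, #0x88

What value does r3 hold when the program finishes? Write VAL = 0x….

[0] flags=0110 → (cmp)
[1] flags=0110 GE?T → r0=0x05
[2] flags=0110 PL?T → r2=0xe1
[3] flags=0110 MI?F → skip
[4] flags=1010 → (cmp)
[5] flags=1010 HI?T → r3=0x7c
[6] flags=1010 HI?T → r2=0xe1
[7] flags=0010 → (cmp)
[8] flags=0010 NE?T → r3=0xda
[9] flags=0010 VC?T → r2=0xb4
[10] flags=0010 VC?T → r1=0x88

VAL = 0xda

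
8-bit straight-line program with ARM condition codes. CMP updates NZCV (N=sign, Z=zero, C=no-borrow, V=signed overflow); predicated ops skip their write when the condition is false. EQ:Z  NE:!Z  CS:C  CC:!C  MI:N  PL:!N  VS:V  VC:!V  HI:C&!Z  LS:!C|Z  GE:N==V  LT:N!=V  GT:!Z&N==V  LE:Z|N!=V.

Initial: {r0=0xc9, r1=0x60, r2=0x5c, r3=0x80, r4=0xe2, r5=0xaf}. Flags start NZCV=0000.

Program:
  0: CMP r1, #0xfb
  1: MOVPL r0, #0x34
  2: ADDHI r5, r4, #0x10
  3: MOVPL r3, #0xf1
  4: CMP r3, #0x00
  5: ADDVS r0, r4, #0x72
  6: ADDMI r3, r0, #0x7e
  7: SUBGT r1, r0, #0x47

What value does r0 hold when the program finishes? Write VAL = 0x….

0: ✓ CMP  NZCV=0000
1: ✓ MOVPL  r0←0x34
2: · ADDHI
3: ✓ MOVPL  r3←0xf1
4: ✓ CMP  NZCV=1010
5: · ADDVS
6: ✓ ADDMI  r3←0xb2
7: · SUBGT

VAL = 0x34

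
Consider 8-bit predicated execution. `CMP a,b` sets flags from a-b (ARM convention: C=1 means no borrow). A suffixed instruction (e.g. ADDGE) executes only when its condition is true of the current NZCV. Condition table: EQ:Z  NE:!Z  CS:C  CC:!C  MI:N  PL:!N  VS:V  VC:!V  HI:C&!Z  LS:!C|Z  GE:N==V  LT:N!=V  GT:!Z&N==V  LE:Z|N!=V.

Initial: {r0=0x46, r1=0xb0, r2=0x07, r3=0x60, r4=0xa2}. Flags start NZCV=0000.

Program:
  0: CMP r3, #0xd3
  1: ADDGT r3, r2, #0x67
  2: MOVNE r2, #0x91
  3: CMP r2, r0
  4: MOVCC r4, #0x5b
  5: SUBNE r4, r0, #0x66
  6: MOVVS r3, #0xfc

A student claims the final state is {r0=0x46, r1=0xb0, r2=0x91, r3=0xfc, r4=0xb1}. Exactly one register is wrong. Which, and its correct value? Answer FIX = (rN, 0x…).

0: ✓ CMP  NZCV=1001
1: ✓ ADDGT  r3←0x6e
2: ✓ MOVNE  r2←0x91
3: ✓ CMP  NZCV=0011
4: · MOVCC
5: ✓ SUBNE  r4←0xe0
6: ✓ MOVVS  r3←0xfc

FIX = (r4, 0xe0)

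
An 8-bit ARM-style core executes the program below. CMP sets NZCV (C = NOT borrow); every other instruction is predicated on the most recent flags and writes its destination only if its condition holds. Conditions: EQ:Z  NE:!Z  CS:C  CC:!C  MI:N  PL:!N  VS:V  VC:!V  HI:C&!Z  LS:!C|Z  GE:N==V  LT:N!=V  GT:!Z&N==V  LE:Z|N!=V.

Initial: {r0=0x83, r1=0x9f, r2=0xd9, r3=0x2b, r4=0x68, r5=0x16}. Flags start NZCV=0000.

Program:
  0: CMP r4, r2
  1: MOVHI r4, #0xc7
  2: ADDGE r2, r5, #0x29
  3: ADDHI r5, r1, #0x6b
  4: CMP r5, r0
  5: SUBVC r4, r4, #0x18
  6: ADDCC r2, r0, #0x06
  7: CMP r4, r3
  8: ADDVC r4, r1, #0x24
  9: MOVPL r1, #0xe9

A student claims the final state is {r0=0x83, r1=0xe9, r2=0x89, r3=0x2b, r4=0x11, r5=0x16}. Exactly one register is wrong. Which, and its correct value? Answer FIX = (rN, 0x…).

FIX = (r4, 0xc3)

0: ✓ CMP  NZCV=1001
1: · MOVHI
2: ✓ ADDGE  r2←0x3f
3: · ADDHI
4: ✓ CMP  NZCV=1001
5: · SUBVC
6: ✓ ADDCC  r2←0x89
7: ✓ CMP  NZCV=0010
8: ✓ ADDVC  r4←0xc3
9: ✓ MOVPL  r1←0xe9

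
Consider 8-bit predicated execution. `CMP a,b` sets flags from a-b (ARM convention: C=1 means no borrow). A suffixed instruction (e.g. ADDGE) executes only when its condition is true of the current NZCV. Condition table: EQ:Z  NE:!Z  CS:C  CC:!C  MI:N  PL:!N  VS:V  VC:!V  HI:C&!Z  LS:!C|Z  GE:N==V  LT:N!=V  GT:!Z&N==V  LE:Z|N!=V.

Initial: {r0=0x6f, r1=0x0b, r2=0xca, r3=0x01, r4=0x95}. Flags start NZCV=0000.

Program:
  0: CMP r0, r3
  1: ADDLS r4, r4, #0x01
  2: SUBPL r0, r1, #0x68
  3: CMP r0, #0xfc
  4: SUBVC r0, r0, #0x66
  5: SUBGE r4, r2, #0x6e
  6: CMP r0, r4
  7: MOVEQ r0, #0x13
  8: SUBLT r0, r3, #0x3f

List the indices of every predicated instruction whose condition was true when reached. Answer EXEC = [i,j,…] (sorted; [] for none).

EXEC = [2,4]

[0] flags=0010 → (cmp)
[1] flags=0010 LS?F → skip
[2] flags=0010 PL?T → r0=0xa3
[3] flags=1000 → (cmp)
[4] flags=1000 VC?T → r0=0x3d
[5] flags=1000 GE?F → skip
[6] flags=1001 → (cmp)
[7] flags=1001 EQ?F → skip
[8] flags=1001 LT?F → skip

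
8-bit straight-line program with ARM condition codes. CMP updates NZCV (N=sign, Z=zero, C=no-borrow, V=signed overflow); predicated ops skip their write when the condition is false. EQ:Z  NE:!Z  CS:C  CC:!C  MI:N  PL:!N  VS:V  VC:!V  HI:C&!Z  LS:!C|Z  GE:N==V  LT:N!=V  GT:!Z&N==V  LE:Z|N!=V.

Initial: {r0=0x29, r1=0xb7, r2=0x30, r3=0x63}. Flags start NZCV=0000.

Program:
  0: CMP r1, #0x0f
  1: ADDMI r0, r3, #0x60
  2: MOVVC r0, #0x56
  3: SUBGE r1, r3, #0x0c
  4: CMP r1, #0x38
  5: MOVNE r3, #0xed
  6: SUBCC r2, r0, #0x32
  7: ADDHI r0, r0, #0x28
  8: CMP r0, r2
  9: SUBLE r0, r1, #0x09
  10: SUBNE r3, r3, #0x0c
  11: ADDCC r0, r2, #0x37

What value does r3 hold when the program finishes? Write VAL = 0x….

VAL = 0xe1

[0] flags=1010 → (cmp)
[1] flags=1010 MI?T → r0=0xc3
[2] flags=1010 VC?T → r0=0x56
[3] flags=1010 GE?F → skip
[4] flags=0011 → (cmp)
[5] flags=0011 NE?T → r3=0xed
[6] flags=0011 CC?F → skip
[7] flags=0011 HI?T → r0=0x7e
[8] flags=0010 → (cmp)
[9] flags=0010 LE?F → skip
[10] flags=0010 NE?T → r3=0xe1
[11] flags=0010 CC?F → skip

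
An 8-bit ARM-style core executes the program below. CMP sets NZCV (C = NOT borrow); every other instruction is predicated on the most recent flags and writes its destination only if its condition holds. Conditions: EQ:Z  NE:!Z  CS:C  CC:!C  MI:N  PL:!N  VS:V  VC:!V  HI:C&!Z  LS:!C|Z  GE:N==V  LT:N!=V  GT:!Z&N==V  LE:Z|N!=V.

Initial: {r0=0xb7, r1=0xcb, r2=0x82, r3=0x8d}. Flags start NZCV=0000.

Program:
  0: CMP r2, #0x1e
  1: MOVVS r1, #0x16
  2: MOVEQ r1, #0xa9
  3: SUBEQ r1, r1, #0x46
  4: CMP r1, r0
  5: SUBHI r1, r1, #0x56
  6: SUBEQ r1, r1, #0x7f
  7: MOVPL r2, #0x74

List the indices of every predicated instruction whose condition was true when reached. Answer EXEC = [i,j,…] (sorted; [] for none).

EXEC = [1,7]

[0] flags=0011 → (cmp)
[1] flags=0011 VS?T → r1=0x16
[2] flags=0011 EQ?F → skip
[3] flags=0011 EQ?F → skip
[4] flags=0000 → (cmp)
[5] flags=0000 HI?F → skip
[6] flags=0000 EQ?F → skip
[7] flags=0000 PL?T → r2=0x74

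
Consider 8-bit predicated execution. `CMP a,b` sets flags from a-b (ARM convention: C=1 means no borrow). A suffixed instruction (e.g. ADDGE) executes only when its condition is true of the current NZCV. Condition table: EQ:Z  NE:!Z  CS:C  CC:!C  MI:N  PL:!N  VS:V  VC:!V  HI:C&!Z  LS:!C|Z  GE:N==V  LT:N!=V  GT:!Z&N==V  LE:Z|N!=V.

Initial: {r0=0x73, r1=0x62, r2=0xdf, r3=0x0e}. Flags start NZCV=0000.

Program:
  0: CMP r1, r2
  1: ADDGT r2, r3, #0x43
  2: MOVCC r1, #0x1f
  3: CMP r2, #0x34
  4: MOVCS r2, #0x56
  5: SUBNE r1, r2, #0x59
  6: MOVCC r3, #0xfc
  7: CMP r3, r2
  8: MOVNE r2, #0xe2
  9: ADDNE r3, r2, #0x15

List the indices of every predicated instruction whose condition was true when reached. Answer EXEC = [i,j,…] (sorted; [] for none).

EXEC = [1,2,4,5,8,9]

[0] flags=1001 → (cmp)
[1] flags=1001 GT?T → r2=0x51
[2] flags=1001 CC?T → r1=0x1f
[3] flags=0010 → (cmp)
[4] flags=0010 CS?T → r2=0x56
[5] flags=0010 NE?T → r1=0xfd
[6] flags=0010 CC?F → skip
[7] flags=1000 → (cmp)
[8] flags=1000 NE?T → r2=0xe2
[9] flags=1000 NE?T → r3=0xf7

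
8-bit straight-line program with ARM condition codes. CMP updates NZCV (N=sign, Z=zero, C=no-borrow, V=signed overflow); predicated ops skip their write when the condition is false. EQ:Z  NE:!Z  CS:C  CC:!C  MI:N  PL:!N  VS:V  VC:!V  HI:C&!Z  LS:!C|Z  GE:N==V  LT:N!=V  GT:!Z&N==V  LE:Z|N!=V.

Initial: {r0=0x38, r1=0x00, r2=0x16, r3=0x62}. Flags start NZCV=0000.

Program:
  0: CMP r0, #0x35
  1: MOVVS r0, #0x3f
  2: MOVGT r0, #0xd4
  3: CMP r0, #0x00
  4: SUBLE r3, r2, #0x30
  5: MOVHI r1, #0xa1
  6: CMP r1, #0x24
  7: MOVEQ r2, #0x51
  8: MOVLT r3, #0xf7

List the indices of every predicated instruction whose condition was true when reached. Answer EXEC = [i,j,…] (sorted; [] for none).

EXEC = [2,4,5,8]

[0] flags=0010 → (cmp)
[1] flags=0010 VS?F → skip
[2] flags=0010 GT?T → r0=0xd4
[3] flags=1010 → (cmp)
[4] flags=1010 LE?T → r3=0xe6
[5] flags=1010 HI?T → r1=0xa1
[6] flags=0011 → (cmp)
[7] flags=0011 EQ?F → skip
[8] flags=0011 LT?T → r3=0xf7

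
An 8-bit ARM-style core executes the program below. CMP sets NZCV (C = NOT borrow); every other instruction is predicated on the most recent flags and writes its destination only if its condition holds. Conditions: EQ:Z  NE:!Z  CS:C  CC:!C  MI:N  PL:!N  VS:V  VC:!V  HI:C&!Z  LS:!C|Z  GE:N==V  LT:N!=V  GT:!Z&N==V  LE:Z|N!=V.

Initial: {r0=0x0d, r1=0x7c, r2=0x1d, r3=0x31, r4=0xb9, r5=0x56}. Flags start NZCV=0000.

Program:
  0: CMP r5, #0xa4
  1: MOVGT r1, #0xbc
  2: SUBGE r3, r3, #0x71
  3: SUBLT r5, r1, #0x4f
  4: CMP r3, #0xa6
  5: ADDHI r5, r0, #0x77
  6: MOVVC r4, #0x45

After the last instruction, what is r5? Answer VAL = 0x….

VAL = 0x84

0: ✓ CMP  NZCV=1001
1: ✓ MOVGT  r1←0xbc
2: ✓ SUBGE  r3←0xc0
3: · SUBLT
4: ✓ CMP  NZCV=0010
5: ✓ ADDHI  r5←0x84
6: ✓ MOVVC  r4←0x45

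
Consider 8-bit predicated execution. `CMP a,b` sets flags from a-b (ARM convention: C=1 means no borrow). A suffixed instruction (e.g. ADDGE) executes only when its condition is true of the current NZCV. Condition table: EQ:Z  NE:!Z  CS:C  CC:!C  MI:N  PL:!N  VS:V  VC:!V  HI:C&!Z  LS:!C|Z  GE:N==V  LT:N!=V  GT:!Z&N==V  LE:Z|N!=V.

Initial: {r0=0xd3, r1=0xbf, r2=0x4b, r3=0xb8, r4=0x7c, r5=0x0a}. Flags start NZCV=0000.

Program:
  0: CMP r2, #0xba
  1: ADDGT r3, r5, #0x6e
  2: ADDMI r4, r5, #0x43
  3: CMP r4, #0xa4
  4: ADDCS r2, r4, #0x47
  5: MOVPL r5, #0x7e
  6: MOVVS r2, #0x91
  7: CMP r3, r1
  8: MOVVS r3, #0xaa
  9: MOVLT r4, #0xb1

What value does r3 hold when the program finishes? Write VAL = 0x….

[0] flags=1001 → (cmp)
[1] flags=1001 GT?T → r3=0x78
[2] flags=1001 MI?T → r4=0x4d
[3] flags=1001 → (cmp)
[4] flags=1001 CS?F → skip
[5] flags=1001 PL?F → skip
[6] flags=1001 VS?T → r2=0x91
[7] flags=1001 → (cmp)
[8] flags=1001 VS?T → r3=0xaa
[9] flags=1001 LT?F → skip

VAL = 0xaa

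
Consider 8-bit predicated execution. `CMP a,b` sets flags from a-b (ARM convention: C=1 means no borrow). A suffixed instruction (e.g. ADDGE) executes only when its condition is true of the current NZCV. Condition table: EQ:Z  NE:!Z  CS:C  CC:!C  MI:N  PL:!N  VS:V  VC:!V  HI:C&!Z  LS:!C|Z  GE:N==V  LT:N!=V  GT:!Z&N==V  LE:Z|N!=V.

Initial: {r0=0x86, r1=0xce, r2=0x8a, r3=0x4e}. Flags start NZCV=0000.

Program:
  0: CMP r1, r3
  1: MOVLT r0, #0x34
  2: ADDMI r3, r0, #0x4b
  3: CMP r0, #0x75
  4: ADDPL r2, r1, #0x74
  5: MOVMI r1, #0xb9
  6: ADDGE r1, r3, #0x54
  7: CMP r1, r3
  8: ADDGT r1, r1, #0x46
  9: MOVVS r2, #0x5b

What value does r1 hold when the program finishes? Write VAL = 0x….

VAL = 0xb9

0: ✓ CMP  NZCV=1010
1: ✓ MOVLT  r0←0x34
2: ✓ ADDMI  r3←0x7f
3: ✓ CMP  NZCV=1000
4: · ADDPL
5: ✓ MOVMI  r1←0xb9
6: · ADDGE
7: ✓ CMP  NZCV=0011
8: · ADDGT
9: ✓ MOVVS  r2←0x5b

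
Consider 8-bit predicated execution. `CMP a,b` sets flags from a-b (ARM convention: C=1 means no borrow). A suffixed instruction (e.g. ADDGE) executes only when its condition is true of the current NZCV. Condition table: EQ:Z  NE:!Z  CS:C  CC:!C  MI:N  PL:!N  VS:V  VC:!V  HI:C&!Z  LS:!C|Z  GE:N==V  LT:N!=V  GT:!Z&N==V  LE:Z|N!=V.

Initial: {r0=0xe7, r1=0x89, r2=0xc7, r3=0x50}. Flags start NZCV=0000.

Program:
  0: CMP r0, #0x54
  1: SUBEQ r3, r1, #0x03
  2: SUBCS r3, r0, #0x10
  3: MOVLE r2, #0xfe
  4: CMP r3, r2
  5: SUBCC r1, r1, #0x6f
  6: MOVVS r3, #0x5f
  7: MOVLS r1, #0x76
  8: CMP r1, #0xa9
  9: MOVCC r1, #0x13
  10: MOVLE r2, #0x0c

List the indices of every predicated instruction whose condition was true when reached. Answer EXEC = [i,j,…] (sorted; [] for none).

EXEC = [2,3,5,7,9]

0: ✓ CMP  NZCV=1010
1: · SUBEQ
2: ✓ SUBCS  r3←0xd7
3: ✓ MOVLE  r2←0xfe
4: ✓ CMP  NZCV=1000
5: ✓ SUBCC  r1←0x1a
6: · MOVVS
7: ✓ MOVLS  r1←0x76
8: ✓ CMP  NZCV=1001
9: ✓ MOVCC  r1←0x13
10: · MOVLE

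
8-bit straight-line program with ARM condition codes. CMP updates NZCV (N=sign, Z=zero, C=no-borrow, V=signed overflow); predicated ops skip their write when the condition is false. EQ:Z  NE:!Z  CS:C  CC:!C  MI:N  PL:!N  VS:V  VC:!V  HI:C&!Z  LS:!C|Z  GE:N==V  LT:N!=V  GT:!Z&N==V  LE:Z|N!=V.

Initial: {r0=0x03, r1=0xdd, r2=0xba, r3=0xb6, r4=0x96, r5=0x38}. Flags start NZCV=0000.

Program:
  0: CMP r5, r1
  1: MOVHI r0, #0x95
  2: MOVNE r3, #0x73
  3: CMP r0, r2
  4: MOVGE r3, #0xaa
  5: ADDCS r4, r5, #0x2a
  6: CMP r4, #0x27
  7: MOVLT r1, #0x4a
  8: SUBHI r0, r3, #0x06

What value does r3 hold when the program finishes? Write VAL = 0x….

VAL = 0xaa

[0] flags=0000 → (cmp)
[1] flags=0000 HI?F → skip
[2] flags=0000 NE?T → r3=0x73
[3] flags=0000 → (cmp)
[4] flags=0000 GE?T → r3=0xaa
[5] flags=0000 CS?F → skip
[6] flags=0011 → (cmp)
[7] flags=0011 LT?T → r1=0x4a
[8] flags=0011 HI?T → r0=0xa4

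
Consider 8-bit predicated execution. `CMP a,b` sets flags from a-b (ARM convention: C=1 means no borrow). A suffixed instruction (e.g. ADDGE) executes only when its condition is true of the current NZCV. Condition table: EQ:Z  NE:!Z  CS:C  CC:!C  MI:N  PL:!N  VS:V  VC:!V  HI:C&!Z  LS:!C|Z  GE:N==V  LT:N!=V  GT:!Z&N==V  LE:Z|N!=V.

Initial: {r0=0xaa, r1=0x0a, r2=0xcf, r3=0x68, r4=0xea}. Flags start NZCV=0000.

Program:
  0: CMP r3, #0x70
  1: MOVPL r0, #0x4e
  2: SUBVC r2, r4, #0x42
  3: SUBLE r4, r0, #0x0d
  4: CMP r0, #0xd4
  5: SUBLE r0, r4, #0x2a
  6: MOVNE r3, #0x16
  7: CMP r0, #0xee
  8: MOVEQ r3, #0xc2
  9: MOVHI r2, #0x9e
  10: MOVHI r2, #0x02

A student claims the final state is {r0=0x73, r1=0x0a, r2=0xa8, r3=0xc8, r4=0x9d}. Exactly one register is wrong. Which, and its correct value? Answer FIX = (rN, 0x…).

FIX = (r3, 0x16)

[0] flags=1000 → (cmp)
[1] flags=1000 PL?F → skip
[2] flags=1000 VC?T → r2=0xa8
[3] flags=1000 LE?T → r4=0x9d
[4] flags=1000 → (cmp)
[5] flags=1000 LE?T → r0=0x73
[6] flags=1000 NE?T → r3=0x16
[7] flags=1001 → (cmp)
[8] flags=1001 EQ?F → skip
[9] flags=1001 HI?F → skip
[10] flags=1001 HI?F → skip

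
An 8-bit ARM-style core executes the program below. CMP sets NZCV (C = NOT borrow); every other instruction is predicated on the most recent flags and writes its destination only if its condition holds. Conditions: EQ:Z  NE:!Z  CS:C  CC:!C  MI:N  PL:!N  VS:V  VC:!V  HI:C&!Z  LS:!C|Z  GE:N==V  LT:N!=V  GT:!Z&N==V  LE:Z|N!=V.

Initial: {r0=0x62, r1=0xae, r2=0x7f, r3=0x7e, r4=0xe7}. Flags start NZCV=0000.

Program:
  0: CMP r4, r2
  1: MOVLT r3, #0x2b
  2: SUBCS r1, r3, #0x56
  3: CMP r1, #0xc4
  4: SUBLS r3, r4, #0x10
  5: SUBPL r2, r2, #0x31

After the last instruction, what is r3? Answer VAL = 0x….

VAL = 0x2b

0: ✓ CMP  NZCV=0011
1: ✓ MOVLT  r3←0x2b
2: ✓ SUBCS  r1←0xd5
3: ✓ CMP  NZCV=0010
4: · SUBLS
5: ✓ SUBPL  r2←0x4e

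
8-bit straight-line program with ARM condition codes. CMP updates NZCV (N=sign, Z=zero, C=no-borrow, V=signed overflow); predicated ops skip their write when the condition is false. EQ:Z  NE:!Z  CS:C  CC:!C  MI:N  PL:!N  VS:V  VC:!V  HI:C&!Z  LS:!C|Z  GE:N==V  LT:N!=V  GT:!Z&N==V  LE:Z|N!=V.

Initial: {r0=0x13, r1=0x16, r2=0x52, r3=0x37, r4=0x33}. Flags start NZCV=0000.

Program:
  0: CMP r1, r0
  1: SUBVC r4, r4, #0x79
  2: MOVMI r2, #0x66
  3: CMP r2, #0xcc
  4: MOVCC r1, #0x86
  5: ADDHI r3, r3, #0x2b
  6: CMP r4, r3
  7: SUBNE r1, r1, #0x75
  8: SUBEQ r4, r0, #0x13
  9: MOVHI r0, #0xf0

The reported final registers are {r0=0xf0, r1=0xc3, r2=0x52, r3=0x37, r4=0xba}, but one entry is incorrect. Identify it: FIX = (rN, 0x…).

FIX = (r1, 0x11)

[0] flags=0010 → (cmp)
[1] flags=0010 VC?T → r4=0xba
[2] flags=0010 MI?F → skip
[3] flags=1001 → (cmp)
[4] flags=1001 CC?T → r1=0x86
[5] flags=1001 HI?F → skip
[6] flags=1010 → (cmp)
[7] flags=1010 NE?T → r1=0x11
[8] flags=1010 EQ?F → skip
[9] flags=1010 HI?T → r0=0xf0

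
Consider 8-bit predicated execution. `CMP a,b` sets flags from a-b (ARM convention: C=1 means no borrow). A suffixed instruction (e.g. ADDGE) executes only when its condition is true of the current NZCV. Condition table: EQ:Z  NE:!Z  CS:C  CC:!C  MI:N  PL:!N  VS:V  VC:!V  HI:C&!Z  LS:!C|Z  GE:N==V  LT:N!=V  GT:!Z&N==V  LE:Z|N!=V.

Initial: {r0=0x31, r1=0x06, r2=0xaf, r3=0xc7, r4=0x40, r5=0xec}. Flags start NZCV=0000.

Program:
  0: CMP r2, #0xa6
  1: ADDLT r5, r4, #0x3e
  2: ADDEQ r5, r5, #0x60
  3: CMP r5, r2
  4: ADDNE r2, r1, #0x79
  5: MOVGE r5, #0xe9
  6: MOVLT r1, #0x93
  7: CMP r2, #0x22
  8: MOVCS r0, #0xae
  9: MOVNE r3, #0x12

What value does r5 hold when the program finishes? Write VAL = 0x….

VAL = 0xe9

0: ✓ CMP  NZCV=0010
1: · ADDLT
2: · ADDEQ
3: ✓ CMP  NZCV=0010
4: ✓ ADDNE  r2←0x7f
5: ✓ MOVGE  r5←0xe9
6: · MOVLT
7: ✓ CMP  NZCV=0010
8: ✓ MOVCS  r0←0xae
9: ✓ MOVNE  r3←0x12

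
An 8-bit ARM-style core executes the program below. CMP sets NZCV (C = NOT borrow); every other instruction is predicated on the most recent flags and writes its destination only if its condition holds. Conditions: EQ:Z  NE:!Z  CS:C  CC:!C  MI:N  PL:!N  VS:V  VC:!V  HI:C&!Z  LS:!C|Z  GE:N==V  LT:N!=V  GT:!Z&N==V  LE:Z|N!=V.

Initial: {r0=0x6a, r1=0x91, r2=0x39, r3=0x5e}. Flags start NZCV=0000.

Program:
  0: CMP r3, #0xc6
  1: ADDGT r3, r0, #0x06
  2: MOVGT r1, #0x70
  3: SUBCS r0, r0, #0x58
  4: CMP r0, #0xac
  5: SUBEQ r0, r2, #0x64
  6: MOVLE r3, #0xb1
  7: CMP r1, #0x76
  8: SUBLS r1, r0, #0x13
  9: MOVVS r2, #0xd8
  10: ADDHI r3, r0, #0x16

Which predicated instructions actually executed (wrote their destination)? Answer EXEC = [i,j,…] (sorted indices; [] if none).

EXEC = [1,2,8]

[0] flags=1001 → (cmp)
[1] flags=1001 GT?T → r3=0x70
[2] flags=1001 GT?T → r1=0x70
[3] flags=1001 CS?F → skip
[4] flags=1001 → (cmp)
[5] flags=1001 EQ?F → skip
[6] flags=1001 LE?F → skip
[7] flags=1000 → (cmp)
[8] flags=1000 LS?T → r1=0x57
[9] flags=1000 VS?F → skip
[10] flags=1000 HI?F → skip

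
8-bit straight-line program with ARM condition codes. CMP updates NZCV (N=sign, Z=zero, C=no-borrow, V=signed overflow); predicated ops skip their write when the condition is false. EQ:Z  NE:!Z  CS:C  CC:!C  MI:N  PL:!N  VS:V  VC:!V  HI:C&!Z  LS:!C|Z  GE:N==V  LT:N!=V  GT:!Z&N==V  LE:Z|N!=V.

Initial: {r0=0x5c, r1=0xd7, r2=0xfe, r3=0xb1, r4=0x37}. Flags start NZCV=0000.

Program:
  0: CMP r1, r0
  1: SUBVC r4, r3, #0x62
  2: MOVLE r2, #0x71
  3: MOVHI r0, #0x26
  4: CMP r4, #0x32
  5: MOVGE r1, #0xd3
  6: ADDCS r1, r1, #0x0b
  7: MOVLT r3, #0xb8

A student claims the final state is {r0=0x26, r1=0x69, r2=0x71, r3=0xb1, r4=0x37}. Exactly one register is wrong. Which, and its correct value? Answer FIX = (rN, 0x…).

FIX = (r1, 0xde)

0: ✓ CMP  NZCV=0011
1: · SUBVC
2: ✓ MOVLE  r2←0x71
3: ✓ MOVHI  r0←0x26
4: ✓ CMP  NZCV=0010
5: ✓ MOVGE  r1←0xd3
6: ✓ ADDCS  r1←0xde
7: · MOVLT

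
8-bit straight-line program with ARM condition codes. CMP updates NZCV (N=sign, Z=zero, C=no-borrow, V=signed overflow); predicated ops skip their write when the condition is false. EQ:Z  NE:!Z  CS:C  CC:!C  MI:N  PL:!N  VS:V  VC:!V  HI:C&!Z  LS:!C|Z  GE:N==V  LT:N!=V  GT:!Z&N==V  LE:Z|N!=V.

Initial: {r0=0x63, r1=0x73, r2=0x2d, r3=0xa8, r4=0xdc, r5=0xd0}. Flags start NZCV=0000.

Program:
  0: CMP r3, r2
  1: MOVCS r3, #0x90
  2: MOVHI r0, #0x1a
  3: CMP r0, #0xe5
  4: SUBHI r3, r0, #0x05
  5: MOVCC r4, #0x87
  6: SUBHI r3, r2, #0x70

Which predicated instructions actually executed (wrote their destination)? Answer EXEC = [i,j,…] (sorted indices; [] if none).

0: ✓ CMP  NZCV=0011
1: ✓ MOVCS  r3←0x90
2: ✓ MOVHI  r0←0x1a
3: ✓ CMP  NZCV=0000
4: · SUBHI
5: ✓ MOVCC  r4←0x87
6: · SUBHI

EXEC = [1,2,5]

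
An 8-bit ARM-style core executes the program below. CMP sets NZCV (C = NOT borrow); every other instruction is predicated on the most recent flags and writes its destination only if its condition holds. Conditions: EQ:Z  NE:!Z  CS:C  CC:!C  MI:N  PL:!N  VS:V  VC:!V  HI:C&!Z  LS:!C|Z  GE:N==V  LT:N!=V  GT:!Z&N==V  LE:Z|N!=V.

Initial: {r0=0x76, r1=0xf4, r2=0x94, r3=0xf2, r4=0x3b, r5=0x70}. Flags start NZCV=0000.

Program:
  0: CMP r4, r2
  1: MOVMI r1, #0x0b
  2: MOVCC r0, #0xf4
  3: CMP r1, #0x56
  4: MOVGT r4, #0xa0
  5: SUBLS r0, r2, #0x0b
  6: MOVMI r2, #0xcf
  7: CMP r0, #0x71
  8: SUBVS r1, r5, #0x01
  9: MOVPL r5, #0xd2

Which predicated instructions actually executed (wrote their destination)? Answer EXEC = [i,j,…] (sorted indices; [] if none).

[0] flags=1001 → (cmp)
[1] flags=1001 MI?T → r1=0x0b
[2] flags=1001 CC?T → r0=0xf4
[3] flags=1000 → (cmp)
[4] flags=1000 GT?F → skip
[5] flags=1000 LS?T → r0=0x89
[6] flags=1000 MI?T → r2=0xcf
[7] flags=0011 → (cmp)
[8] flags=0011 VS?T → r1=0x6f
[9] flags=0011 PL?T → r5=0xd2

EXEC = [1,2,5,6,8,9]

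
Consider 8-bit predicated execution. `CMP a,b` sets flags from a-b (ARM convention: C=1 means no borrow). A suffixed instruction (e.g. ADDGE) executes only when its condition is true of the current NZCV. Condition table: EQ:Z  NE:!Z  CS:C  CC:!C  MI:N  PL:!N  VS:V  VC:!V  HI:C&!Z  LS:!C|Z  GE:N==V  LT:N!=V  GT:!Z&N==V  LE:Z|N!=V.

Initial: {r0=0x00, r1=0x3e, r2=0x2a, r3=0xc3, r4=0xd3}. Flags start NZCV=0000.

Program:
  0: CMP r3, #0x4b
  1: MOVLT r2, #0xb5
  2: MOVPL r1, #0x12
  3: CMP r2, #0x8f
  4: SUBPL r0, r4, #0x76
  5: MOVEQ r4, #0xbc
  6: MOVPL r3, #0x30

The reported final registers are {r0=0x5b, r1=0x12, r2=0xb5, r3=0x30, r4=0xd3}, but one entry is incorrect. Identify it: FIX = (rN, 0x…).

FIX = (r0, 0x5d)

0: ✓ CMP  NZCV=0011
1: ✓ MOVLT  r2←0xb5
2: ✓ MOVPL  r1←0x12
3: ✓ CMP  NZCV=0010
4: ✓ SUBPL  r0←0x5d
5: · MOVEQ
6: ✓ MOVPL  r3←0x30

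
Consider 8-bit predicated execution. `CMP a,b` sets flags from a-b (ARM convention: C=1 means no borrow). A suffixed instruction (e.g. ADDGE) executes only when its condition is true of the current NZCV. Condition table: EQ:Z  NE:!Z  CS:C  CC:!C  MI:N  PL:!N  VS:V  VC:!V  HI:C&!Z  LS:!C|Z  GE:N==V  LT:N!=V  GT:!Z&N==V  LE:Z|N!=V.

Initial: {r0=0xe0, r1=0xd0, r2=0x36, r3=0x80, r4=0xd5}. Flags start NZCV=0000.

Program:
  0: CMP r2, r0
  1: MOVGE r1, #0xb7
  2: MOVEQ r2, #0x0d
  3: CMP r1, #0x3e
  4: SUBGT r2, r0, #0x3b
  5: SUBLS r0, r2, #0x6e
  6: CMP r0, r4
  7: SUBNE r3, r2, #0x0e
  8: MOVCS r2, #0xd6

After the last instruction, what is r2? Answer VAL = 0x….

0: ✓ CMP  NZCV=0000
1: ✓ MOVGE  r1←0xb7
2: · MOVEQ
3: ✓ CMP  NZCV=0011
4: · SUBGT
5: · SUBLS
6: ✓ CMP  NZCV=0010
7: ✓ SUBNE  r3←0x28
8: ✓ MOVCS  r2←0xd6

VAL = 0xd6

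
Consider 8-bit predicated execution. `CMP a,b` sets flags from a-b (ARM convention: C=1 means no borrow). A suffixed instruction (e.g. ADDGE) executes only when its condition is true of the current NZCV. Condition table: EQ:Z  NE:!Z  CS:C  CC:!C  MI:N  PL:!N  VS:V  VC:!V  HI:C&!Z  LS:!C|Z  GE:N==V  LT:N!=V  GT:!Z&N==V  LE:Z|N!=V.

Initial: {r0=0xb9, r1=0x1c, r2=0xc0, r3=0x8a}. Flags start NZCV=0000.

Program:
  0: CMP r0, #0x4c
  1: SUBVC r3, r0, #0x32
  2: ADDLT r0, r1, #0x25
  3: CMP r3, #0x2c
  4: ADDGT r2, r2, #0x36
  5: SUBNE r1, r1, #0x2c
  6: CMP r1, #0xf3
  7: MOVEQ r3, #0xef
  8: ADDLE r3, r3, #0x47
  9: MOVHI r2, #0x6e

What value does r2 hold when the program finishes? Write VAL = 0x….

VAL = 0xc0

0: ✓ CMP  NZCV=0011
1: · SUBVC
2: ✓ ADDLT  r0←0x41
3: ✓ CMP  NZCV=0011
4: · ADDGT
5: ✓ SUBNE  r1←0xf0
6: ✓ CMP  NZCV=1000
7: · MOVEQ
8: ✓ ADDLE  r3←0xd1
9: · MOVHI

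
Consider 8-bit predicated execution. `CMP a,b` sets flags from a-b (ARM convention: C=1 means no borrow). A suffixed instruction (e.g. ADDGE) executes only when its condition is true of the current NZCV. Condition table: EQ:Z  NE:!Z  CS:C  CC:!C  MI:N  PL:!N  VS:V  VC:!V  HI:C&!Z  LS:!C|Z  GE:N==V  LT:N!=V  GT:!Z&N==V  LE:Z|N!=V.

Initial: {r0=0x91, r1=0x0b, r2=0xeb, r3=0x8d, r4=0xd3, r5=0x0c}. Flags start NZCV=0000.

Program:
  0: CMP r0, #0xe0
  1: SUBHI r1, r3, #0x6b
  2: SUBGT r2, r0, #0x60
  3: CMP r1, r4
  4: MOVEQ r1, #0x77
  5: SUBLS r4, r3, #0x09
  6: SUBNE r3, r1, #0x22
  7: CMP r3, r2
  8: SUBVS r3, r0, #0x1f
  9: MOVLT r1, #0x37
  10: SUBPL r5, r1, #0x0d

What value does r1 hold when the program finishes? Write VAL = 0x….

VAL = 0x37

[0] flags=1000 → (cmp)
[1] flags=1000 HI?F → skip
[2] flags=1000 GT?F → skip
[3] flags=0000 → (cmp)
[4] flags=0000 EQ?F → skip
[5] flags=0000 LS?T → r4=0x84
[6] flags=0000 NE?T → r3=0xe9
[7] flags=1000 → (cmp)
[8] flags=1000 VS?F → skip
[9] flags=1000 LT?T → r1=0x37
[10] flags=1000 PL?F → skip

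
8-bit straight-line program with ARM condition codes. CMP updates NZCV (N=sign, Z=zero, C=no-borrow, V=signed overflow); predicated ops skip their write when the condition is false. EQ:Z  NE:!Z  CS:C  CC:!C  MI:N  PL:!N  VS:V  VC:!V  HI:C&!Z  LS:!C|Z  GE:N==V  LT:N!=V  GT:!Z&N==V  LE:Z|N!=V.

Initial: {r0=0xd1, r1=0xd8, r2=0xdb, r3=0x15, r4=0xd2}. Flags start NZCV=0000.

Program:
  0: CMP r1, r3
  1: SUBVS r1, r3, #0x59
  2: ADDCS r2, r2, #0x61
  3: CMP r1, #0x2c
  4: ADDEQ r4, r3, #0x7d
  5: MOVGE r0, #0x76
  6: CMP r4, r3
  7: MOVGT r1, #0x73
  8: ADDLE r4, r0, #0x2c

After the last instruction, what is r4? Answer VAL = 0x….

0: ✓ CMP  NZCV=1010
1: · SUBVS
2: ✓ ADDCS  r2←0x3c
3: ✓ CMP  NZCV=1010
4: · ADDEQ
5: · MOVGE
6: ✓ CMP  NZCV=1010
7: · MOVGT
8: ✓ ADDLE  r4←0xfd

VAL = 0xfd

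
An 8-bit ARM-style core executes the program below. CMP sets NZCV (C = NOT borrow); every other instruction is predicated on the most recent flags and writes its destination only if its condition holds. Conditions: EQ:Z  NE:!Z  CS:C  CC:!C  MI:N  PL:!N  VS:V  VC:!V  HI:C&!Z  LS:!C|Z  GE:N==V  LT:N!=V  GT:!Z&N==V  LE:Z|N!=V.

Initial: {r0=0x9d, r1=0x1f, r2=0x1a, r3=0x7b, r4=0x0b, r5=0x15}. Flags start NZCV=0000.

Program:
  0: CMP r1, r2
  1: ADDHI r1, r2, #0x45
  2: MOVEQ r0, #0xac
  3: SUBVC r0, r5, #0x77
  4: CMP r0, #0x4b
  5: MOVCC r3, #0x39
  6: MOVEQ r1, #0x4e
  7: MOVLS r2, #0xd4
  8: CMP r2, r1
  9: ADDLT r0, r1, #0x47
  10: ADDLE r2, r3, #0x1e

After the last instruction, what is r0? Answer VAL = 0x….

0: ✓ CMP  NZCV=0010
1: ✓ ADDHI  r1←0x5f
2: · MOVEQ
3: ✓ SUBVC  r0←0x9e
4: ✓ CMP  NZCV=0011
5: · MOVCC
6: · MOVEQ
7: · MOVLS
8: ✓ CMP  NZCV=1000
9: ✓ ADDLT  r0←0xa6
10: ✓ ADDLE  r2←0x99

VAL = 0xa6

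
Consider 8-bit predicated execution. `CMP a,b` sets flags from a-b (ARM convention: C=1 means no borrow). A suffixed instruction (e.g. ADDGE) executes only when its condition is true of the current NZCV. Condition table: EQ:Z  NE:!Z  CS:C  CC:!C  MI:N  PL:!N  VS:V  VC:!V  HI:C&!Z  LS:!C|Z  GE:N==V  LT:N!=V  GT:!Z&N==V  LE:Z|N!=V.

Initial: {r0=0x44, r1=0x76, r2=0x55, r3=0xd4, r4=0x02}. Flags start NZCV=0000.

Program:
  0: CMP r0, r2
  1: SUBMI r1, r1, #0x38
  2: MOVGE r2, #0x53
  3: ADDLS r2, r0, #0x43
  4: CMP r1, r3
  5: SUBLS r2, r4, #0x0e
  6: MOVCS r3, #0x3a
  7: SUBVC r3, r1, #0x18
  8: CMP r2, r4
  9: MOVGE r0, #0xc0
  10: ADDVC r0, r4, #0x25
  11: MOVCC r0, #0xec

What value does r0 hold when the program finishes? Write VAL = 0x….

0: ✓ CMP  NZCV=1000
1: ✓ SUBMI  r1←0x3e
2: · MOVGE
3: ✓ ADDLS  r2←0x87
4: ✓ CMP  NZCV=0000
5: ✓ SUBLS  r2←0xf4
6: · MOVCS
7: ✓ SUBVC  r3←0x26
8: ✓ CMP  NZCV=1010
9: · MOVGE
10: ✓ ADDVC  r0←0x27
11: · MOVCC

VAL = 0x27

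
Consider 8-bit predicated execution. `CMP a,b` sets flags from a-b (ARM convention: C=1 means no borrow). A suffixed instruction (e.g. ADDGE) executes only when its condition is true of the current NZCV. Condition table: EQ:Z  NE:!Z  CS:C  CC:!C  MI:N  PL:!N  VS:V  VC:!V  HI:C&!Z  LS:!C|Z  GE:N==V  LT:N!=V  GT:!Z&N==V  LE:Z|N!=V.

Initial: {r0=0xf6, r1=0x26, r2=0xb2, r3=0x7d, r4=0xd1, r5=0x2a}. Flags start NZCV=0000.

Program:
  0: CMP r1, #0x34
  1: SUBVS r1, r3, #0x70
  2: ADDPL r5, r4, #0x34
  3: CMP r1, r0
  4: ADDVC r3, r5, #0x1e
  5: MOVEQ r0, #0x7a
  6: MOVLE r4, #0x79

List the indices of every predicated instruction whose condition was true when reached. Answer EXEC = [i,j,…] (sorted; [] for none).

EXEC = [4]

[0] flags=1000 → (cmp)
[1] flags=1000 VS?F → skip
[2] flags=1000 PL?F → skip
[3] flags=0000 → (cmp)
[4] flags=0000 VC?T → r3=0x48
[5] flags=0000 EQ?F → skip
[6] flags=0000 LE?F → skip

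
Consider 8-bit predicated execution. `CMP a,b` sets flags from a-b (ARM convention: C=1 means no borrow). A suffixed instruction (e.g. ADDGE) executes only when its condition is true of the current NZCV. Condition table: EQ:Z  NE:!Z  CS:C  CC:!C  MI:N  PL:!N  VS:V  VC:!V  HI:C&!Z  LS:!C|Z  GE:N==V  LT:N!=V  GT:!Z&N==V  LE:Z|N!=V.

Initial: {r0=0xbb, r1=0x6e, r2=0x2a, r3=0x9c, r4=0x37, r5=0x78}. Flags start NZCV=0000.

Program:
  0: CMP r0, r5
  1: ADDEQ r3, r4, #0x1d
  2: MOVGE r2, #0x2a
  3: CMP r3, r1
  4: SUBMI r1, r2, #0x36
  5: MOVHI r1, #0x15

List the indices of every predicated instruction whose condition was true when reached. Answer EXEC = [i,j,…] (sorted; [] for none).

EXEC = [5]

0: ✓ CMP  NZCV=0011
1: · ADDEQ
2: · MOVGE
3: ✓ CMP  NZCV=0011
4: · SUBMI
5: ✓ MOVHI  r1←0x15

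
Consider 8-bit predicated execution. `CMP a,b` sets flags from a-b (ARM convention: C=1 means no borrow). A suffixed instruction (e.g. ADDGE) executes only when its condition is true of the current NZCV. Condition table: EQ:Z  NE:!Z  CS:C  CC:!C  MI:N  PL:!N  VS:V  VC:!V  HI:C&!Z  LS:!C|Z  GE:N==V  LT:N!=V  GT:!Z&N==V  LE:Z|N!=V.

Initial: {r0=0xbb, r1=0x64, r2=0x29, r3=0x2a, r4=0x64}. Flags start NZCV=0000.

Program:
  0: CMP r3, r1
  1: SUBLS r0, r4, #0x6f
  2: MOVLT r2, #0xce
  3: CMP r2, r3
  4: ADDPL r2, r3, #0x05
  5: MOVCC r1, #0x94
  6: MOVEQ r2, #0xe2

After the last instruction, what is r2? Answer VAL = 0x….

VAL = 0xce

[0] flags=1000 → (cmp)
[1] flags=1000 LS?T → r0=0xf5
[2] flags=1000 LT?T → r2=0xce
[3] flags=1010 → (cmp)
[4] flags=1010 PL?F → skip
[5] flags=1010 CC?F → skip
[6] flags=1010 EQ?F → skip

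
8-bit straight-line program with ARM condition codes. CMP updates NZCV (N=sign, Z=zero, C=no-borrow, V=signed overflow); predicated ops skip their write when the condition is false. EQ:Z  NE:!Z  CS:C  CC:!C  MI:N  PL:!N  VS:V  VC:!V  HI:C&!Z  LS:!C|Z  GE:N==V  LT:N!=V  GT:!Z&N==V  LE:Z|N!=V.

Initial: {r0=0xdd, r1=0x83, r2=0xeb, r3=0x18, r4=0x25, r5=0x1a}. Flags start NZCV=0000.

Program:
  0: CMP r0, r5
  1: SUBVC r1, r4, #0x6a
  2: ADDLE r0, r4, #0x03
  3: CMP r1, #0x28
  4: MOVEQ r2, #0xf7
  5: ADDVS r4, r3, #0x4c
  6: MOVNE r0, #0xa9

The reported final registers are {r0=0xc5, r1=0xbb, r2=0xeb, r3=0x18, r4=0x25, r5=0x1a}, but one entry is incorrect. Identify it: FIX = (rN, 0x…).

[0] flags=1010 → (cmp)
[1] flags=1010 VC?T → r1=0xbb
[2] flags=1010 LE?T → r0=0x28
[3] flags=1010 → (cmp)
[4] flags=1010 EQ?F → skip
[5] flags=1010 VS?F → skip
[6] flags=1010 NE?T → r0=0xa9

FIX = (r0, 0xa9)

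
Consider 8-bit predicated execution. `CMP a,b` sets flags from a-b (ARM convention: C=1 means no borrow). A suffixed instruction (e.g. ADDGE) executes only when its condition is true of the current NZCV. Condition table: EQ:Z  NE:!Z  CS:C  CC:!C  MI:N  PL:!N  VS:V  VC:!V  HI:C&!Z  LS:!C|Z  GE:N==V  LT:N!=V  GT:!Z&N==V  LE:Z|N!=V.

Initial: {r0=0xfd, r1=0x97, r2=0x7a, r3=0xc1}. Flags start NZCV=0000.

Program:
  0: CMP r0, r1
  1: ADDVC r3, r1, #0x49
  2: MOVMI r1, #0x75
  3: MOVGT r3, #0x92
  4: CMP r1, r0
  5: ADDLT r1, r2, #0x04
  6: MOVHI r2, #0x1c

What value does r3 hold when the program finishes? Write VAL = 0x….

0: ✓ CMP  NZCV=0010
1: ✓ ADDVC  r3←0xe0
2: · MOVMI
3: ✓ MOVGT  r3←0x92
4: ✓ CMP  NZCV=1000
5: ✓ ADDLT  r1←0x7e
6: · MOVHI

VAL = 0x92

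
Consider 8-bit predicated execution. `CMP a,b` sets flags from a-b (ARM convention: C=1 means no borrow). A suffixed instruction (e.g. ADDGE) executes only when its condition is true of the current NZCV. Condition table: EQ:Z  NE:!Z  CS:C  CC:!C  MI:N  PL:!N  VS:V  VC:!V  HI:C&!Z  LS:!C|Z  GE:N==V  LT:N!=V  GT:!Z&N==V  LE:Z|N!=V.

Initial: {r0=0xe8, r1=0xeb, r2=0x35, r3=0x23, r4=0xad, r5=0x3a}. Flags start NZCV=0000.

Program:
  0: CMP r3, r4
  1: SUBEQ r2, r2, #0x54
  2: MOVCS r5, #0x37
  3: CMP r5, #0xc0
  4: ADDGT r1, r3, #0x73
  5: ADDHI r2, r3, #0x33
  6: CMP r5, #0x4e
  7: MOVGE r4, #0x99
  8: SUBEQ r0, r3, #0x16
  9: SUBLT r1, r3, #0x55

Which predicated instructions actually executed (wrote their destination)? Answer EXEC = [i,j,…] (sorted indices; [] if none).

[0] flags=0000 → (cmp)
[1] flags=0000 EQ?F → skip
[2] flags=0000 CS?F → skip
[3] flags=0000 → (cmp)
[4] flags=0000 GT?T → r1=0x96
[5] flags=0000 HI?F → skip
[6] flags=1000 → (cmp)
[7] flags=1000 GE?F → skip
[8] flags=1000 EQ?F → skip
[9] flags=1000 LT?T → r1=0xce

EXEC = [4,9]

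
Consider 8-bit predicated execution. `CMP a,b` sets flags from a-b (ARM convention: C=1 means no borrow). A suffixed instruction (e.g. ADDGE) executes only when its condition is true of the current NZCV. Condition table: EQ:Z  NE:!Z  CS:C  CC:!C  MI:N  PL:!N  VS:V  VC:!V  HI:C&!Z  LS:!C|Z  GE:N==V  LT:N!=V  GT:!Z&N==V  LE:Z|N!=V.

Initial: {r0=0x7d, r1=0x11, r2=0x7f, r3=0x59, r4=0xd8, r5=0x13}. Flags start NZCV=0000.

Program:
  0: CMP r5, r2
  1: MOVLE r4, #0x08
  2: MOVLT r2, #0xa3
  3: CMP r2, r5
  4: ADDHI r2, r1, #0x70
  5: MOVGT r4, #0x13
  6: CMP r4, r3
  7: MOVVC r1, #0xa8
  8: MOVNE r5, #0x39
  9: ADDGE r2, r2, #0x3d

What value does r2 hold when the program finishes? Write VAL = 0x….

0: ✓ CMP  NZCV=1000
1: ✓ MOVLE  r4←0x08
2: ✓ MOVLT  r2←0xa3
3: ✓ CMP  NZCV=1010
4: ✓ ADDHI  r2←0x81
5: · MOVGT
6: ✓ CMP  NZCV=1000
7: ✓ MOVVC  r1←0xa8
8: ✓ MOVNE  r5←0x39
9: · ADDGE

VAL = 0x81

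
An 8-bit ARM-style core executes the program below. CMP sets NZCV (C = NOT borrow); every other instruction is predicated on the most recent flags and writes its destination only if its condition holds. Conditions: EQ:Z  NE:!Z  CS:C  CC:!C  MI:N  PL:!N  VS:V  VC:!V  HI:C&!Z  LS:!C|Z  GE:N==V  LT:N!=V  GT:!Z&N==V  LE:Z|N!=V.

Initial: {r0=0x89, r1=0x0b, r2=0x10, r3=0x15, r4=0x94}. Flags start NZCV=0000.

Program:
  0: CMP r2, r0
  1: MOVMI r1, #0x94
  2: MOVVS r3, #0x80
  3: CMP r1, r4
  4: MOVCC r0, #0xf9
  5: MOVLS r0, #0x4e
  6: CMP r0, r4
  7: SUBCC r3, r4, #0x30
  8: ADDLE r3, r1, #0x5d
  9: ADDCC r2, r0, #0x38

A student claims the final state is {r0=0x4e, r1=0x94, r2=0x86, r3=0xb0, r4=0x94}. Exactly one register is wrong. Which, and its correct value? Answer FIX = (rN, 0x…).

[0] flags=1001 → (cmp)
[1] flags=1001 MI?T → r1=0x94
[2] flags=1001 VS?T → r3=0x80
[3] flags=0110 → (cmp)
[4] flags=0110 CC?F → skip
[5] flags=0110 LS?T → r0=0x4e
[6] flags=1001 → (cmp)
[7] flags=1001 CC?T → r3=0x64
[8] flags=1001 LE?F → skip
[9] flags=1001 CC?T → r2=0x86

FIX = (r3, 0x64)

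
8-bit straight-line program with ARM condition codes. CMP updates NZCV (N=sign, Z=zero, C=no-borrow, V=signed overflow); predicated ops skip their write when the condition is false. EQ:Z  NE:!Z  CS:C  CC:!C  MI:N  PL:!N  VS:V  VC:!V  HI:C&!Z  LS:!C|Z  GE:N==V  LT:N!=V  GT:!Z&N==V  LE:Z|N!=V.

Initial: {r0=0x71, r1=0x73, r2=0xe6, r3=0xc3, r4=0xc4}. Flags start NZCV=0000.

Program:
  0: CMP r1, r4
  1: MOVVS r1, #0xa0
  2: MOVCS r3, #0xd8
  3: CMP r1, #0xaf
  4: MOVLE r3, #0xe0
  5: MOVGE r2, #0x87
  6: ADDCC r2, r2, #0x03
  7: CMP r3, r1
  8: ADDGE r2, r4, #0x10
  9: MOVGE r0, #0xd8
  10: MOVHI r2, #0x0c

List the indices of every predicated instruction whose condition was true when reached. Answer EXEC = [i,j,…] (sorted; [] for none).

EXEC = [1,4,6,8,9,10]

[0] flags=1001 → (cmp)
[1] flags=1001 VS?T → r1=0xa0
[2] flags=1001 CS?F → skip
[3] flags=1000 → (cmp)
[4] flags=1000 LE?T → r3=0xe0
[5] flags=1000 GE?F → skip
[6] flags=1000 CC?T → r2=0xe9
[7] flags=0010 → (cmp)
[8] flags=0010 GE?T → r2=0xd4
[9] flags=0010 GE?T → r0=0xd8
[10] flags=0010 HI?T → r2=0x0c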